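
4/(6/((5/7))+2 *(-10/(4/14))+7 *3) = -20/203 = -0.10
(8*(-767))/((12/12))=-6136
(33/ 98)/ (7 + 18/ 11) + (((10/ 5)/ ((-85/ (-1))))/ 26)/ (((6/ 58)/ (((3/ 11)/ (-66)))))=2909395/ 74687613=0.04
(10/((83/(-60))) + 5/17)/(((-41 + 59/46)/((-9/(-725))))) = 90022/41532785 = 0.00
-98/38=-49/19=-2.58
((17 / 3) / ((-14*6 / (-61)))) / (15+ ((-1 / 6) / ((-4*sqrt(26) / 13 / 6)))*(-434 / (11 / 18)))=-353617*sqrt(26) / 198121068 - 627385 / 2080271214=-0.01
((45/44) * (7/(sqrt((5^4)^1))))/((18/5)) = 7/88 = 0.08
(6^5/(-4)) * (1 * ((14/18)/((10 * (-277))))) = 0.55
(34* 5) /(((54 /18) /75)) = 4250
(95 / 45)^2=361 / 81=4.46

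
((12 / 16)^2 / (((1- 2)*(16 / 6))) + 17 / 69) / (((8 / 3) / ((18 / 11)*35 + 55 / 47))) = 9457295 / 12176384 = 0.78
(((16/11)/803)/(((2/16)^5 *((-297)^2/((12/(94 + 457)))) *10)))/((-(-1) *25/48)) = 16777216/5962662547875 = 0.00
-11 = -11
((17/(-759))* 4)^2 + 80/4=11526244/576081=20.01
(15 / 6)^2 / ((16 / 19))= 475 / 64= 7.42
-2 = -2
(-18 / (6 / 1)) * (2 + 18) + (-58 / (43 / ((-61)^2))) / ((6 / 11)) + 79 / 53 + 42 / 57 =-1202812826 / 129903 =-9259.32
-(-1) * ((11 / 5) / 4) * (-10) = -11 / 2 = -5.50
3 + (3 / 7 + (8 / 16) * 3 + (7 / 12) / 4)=5.07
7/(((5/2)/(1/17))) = 14/85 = 0.16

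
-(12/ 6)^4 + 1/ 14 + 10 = -5.93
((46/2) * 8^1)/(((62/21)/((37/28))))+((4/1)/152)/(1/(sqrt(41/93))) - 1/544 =sqrt(3813)/3534+1388801/16864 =82.37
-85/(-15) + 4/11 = 199/33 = 6.03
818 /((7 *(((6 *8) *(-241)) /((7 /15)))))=-409 /86760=-0.00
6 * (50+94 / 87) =8888 / 29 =306.48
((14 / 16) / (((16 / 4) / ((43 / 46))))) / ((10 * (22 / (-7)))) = -2107 / 323840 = -0.01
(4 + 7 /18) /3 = 79 /54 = 1.46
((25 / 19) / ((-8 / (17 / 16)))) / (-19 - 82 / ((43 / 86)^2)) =425 / 843904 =0.00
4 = 4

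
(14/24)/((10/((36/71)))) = 21/710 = 0.03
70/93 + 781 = 72703/93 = 781.75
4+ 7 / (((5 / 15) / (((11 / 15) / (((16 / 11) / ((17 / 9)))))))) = 17279 / 720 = 24.00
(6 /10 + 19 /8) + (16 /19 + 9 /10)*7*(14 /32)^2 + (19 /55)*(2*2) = 715987 /107008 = 6.69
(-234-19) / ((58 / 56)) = -7084 / 29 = -244.28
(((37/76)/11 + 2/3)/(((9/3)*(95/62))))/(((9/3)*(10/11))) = 55273/974700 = 0.06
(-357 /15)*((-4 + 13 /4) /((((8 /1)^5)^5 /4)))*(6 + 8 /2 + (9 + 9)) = 0.00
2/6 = 1/3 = 0.33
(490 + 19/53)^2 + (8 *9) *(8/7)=4729614831/19663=240533.73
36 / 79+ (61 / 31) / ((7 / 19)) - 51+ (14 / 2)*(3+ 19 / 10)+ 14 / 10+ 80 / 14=-649549 / 171430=-3.79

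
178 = 178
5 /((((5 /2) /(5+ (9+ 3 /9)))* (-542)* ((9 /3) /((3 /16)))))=-43 /13008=-0.00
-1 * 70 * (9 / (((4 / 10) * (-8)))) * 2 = 1575 / 4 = 393.75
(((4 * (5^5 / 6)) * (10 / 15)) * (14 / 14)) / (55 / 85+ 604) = 212500 / 92511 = 2.30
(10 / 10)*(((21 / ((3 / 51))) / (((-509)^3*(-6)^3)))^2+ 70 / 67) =6310586541484753618867 / 6040132832563977555648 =1.04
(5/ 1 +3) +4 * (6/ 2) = 20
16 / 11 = 1.45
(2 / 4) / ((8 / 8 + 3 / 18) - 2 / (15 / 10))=-3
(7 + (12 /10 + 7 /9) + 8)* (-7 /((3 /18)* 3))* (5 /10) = -118.84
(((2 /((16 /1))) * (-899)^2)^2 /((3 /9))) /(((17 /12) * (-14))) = -5878699707609 /3808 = -1543776183.72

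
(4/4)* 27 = 27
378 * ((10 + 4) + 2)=6048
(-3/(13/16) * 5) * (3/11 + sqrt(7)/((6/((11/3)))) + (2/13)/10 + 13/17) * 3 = -440 * sqrt(7)/13-1842768/31603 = -147.86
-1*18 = -18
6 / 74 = 3 / 37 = 0.08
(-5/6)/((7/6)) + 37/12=199/84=2.37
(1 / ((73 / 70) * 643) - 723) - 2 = -34030705 / 46939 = -725.00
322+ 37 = 359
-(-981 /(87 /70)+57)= 21237 /29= 732.31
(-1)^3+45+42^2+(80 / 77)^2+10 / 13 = 139497706 / 77077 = 1809.85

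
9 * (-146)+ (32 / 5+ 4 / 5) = -6534 / 5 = -1306.80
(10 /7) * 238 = 340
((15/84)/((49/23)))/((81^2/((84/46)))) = 5/214326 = 0.00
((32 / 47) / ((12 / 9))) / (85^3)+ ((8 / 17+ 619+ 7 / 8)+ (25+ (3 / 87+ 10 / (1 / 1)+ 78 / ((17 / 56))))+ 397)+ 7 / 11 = 96492275459123 / 73660609000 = 1309.96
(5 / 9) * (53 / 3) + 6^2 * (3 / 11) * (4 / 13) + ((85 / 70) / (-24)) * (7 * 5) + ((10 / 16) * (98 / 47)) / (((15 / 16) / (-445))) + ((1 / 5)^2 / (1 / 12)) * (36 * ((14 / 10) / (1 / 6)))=-167807833657 / 362934000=-462.36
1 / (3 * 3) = 1 / 9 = 0.11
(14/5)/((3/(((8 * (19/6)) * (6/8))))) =266/15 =17.73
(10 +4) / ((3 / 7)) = 98 / 3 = 32.67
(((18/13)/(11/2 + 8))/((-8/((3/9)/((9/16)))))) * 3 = -8/351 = -0.02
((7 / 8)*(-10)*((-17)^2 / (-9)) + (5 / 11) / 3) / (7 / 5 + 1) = 556625 / 4752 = 117.13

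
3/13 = 0.23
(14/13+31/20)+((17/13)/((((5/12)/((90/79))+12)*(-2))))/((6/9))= 1769213/694460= 2.55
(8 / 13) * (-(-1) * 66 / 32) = 33 / 26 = 1.27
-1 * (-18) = 18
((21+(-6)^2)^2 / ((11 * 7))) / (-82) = -3249 / 6314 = -0.51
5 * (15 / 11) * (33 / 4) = 225 / 4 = 56.25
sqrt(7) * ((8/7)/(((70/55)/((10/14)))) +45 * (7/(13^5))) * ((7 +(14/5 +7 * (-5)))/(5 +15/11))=-1619491599 * sqrt(7)/636767495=-6.73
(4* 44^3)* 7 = 2385152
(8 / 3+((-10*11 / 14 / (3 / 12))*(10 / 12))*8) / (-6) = 724 / 21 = 34.48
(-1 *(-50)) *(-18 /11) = -900 /11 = -81.82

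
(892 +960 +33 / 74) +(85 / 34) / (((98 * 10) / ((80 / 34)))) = 114188843 / 61642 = 1852.45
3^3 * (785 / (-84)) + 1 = -7037 / 28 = -251.32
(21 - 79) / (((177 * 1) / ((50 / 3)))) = -2900 / 531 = -5.46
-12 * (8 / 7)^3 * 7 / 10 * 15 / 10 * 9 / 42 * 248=-1714176 / 1715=-999.52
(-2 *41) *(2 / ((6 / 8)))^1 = -656 / 3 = -218.67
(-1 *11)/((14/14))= -11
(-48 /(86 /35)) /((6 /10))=-1400 /43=-32.56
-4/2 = -2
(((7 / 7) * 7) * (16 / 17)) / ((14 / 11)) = 88 / 17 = 5.18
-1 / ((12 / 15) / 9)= -45 / 4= -11.25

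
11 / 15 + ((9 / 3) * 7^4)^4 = 40378010642065226 / 15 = 2691867376137681.73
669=669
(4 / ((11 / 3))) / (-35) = -12 / 385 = -0.03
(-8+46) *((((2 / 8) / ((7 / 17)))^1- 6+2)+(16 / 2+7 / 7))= 2983 / 14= 213.07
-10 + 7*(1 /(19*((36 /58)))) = -3217 /342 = -9.41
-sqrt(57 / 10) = -sqrt(570) / 10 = -2.39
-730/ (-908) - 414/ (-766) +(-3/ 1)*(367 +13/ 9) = -575891393/ 521646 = -1103.99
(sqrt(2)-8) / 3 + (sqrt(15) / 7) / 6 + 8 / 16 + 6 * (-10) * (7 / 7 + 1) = -733 / 6 + sqrt(15) / 42 + sqrt(2) / 3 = -121.60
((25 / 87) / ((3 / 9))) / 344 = 25 / 9976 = 0.00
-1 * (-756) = 756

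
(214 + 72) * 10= 2860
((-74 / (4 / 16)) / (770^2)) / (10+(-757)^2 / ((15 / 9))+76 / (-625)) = -0.00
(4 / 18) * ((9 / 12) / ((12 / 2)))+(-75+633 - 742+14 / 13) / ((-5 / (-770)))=-13183619 / 468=-28170.13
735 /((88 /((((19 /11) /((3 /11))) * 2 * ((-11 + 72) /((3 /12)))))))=283955 /11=25814.09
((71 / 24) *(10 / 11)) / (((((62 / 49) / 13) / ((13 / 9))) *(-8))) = -2939755 / 589248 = -4.99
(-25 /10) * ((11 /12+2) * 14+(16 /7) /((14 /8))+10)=-76645 /588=-130.35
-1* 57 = -57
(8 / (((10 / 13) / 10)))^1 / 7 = 104 / 7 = 14.86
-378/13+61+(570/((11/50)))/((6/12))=745565/143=5213.74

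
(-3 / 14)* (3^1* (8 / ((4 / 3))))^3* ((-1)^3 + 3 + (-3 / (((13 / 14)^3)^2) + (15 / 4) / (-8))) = 151940829915 / 38614472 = 3934.82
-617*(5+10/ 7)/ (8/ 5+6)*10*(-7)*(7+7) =9717750/ 19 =511460.53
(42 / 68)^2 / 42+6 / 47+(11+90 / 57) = 26253017 / 2064616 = 12.72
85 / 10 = 17 / 2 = 8.50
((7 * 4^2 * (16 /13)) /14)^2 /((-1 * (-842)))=8192 /71149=0.12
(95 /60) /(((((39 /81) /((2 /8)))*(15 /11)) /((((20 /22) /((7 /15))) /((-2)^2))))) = 855 /2912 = 0.29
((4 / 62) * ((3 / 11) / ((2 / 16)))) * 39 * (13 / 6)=4056 / 341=11.89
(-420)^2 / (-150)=-1176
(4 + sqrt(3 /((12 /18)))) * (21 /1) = 63 * sqrt(2) /2 + 84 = 128.55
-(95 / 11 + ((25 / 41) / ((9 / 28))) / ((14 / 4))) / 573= -37255 / 2325807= -0.02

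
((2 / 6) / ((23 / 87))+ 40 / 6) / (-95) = -547 / 6555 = -0.08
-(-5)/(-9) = -0.56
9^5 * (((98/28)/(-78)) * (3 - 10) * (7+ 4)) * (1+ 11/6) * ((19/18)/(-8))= -126916713/1664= -76272.06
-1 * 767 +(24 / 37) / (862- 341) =-14785435 / 19277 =-767.00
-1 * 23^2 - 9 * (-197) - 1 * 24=1220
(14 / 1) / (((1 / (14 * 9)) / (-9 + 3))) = -10584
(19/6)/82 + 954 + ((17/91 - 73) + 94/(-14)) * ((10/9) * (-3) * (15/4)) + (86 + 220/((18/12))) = 97638719/44772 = 2180.80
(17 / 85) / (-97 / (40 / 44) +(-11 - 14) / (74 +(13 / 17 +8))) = -2814 / 1505519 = -0.00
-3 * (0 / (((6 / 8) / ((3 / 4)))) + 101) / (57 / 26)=-2626 / 19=-138.21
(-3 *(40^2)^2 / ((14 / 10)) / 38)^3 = -7077888000000000000000 / 2352637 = -3008491322715744.08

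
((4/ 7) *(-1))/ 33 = -4/ 231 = -0.02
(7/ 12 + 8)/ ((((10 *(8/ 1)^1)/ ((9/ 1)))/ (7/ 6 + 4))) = 3193/ 640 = 4.99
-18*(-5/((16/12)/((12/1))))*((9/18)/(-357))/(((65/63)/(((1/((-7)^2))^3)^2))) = -243/3058924471421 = -0.00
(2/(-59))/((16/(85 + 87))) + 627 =73943/118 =626.64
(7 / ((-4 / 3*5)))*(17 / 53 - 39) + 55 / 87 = 380365 / 9222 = 41.25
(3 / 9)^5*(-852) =-284 / 81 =-3.51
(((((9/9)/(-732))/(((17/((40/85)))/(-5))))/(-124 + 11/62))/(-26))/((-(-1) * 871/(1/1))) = 310/4597290849177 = 0.00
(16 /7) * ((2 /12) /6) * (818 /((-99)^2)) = 3272 /617463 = 0.01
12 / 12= 1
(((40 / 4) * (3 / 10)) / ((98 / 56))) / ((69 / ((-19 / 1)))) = -76 / 161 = -0.47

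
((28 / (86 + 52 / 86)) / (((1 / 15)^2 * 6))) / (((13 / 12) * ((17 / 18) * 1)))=348300 / 29393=11.85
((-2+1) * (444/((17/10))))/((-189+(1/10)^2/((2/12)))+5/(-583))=129426000/93633467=1.38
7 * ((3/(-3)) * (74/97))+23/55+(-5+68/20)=-6959/1067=-6.52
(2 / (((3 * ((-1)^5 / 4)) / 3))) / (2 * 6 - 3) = -8 / 9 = -0.89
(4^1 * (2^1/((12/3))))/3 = 2/3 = 0.67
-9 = -9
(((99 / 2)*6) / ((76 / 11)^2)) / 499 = 35937 / 2882224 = 0.01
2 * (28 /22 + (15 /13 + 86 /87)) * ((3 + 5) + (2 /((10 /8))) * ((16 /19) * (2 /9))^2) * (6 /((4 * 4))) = 12510637046 /606312135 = 20.63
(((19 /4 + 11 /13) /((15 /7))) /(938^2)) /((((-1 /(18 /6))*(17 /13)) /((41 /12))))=-3977 /170941120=-0.00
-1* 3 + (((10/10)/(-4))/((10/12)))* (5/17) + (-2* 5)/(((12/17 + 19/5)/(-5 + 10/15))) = 255055/39066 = 6.53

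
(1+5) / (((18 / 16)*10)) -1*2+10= 128 / 15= 8.53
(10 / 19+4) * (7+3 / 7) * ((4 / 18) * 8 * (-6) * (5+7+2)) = -286208 / 57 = -5021.19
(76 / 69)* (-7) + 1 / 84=-14873 / 1932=-7.70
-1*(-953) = 953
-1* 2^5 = -32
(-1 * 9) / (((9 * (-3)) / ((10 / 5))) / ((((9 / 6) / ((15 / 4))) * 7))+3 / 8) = 168 / 83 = 2.02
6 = 6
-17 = -17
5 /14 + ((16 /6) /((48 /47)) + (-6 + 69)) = 4156 /63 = 65.97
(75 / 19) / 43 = 75 / 817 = 0.09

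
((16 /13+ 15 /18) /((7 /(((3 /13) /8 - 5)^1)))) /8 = -11891 /64896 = -0.18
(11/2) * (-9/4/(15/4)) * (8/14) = -66/35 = -1.89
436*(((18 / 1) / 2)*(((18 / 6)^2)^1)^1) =35316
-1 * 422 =-422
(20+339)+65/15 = 1090/3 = 363.33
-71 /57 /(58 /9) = -213 /1102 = -0.19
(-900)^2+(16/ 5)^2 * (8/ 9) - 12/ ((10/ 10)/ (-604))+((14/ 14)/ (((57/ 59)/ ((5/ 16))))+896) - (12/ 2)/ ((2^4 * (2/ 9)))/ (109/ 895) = 3049860687589/ 3727800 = 818139.57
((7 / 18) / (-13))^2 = 49 / 54756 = 0.00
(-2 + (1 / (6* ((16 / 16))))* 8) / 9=-2 / 27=-0.07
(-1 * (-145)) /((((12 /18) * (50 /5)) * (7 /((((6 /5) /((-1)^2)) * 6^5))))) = 1014768 /35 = 28993.37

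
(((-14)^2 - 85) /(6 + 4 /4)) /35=111 /245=0.45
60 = 60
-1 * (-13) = 13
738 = 738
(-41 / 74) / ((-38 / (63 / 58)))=2583 / 163096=0.02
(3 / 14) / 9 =1 / 42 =0.02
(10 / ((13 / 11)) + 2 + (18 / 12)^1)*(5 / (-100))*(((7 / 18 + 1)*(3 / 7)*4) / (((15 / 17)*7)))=-5287 / 22932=-0.23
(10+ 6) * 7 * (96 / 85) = 10752 / 85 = 126.49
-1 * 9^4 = -6561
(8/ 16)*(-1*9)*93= -837/ 2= -418.50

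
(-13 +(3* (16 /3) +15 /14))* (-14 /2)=-57 /2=-28.50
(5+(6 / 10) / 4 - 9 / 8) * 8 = 161 / 5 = 32.20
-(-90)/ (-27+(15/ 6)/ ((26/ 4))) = -585/ 173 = -3.38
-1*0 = 0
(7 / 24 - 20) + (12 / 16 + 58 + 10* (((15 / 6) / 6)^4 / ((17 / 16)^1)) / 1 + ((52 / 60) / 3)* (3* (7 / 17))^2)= 4654432 / 117045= 39.77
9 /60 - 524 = -10477 /20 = -523.85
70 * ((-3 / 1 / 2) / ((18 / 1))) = -5.83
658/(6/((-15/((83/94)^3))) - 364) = -1366310680/756403227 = -1.81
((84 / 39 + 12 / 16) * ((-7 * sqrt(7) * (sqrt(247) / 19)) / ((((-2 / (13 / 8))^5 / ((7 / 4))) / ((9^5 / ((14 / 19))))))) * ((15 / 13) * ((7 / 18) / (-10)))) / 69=-106653011283 * sqrt(1729) / 3087007744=-1436.59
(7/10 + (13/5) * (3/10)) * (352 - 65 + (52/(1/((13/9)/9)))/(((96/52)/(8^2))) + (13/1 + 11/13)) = 2759201/3159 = 873.44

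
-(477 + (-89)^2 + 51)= -8449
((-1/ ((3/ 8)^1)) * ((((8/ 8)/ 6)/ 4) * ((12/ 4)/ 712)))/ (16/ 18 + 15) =-3/ 101816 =-0.00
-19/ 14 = -1.36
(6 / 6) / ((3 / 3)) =1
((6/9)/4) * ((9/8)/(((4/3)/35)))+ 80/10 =827/64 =12.92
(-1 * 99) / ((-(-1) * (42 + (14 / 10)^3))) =-12375 / 5593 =-2.21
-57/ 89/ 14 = -57/ 1246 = -0.05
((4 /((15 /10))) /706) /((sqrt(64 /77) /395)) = 395 * sqrt(77) /2118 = 1.64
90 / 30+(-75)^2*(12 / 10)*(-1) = -6747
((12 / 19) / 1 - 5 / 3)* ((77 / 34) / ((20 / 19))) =-2.23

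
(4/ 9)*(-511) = -2044/ 9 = -227.11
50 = 50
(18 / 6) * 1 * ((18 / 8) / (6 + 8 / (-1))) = -27 / 8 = -3.38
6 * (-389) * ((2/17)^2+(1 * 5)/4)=-1704987/578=-2949.80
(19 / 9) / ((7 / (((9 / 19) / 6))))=1 / 42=0.02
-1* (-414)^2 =-171396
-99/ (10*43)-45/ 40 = -1.36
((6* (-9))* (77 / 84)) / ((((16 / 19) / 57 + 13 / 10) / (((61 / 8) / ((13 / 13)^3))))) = -32701185 / 113912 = -287.07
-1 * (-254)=254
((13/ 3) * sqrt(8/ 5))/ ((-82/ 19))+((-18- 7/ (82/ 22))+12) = -323/ 41- 247 * sqrt(10)/ 615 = -9.15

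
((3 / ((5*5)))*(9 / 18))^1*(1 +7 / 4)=33 / 200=0.16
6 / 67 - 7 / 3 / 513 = 8765 / 103113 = 0.09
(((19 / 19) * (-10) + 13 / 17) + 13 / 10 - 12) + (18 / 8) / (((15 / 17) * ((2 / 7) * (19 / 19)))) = -7487 / 680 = -11.01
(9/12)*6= 9/2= 4.50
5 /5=1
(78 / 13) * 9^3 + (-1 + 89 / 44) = 192501 / 44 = 4375.02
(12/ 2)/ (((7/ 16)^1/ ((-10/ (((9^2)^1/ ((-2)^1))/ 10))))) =6400/ 189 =33.86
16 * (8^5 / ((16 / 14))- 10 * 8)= 457472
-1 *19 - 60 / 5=-31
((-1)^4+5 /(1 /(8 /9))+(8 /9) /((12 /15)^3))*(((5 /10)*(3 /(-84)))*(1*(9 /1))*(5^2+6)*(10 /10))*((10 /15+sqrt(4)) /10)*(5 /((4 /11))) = -176297 /1344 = -131.17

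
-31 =-31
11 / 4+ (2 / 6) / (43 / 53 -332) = 2.75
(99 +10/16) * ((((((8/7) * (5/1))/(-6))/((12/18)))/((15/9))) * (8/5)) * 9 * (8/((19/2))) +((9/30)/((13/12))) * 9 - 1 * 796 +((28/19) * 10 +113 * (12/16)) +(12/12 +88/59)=-3523521303/2040220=-1727.03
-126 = -126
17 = 17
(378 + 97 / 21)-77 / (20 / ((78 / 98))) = 379.55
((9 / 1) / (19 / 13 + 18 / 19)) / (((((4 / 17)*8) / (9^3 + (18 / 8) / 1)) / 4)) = 1300455 / 224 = 5805.60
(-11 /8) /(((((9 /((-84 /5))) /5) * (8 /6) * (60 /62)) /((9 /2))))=44.76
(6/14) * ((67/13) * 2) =402/91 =4.42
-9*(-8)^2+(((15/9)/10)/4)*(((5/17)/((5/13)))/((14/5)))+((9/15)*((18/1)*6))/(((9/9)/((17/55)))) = -873301229/1570800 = -555.96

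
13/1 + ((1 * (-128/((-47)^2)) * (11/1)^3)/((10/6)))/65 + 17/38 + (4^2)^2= 7331412123/27281150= 268.74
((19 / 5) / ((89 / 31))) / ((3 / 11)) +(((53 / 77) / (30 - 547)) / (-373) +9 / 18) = 212233425311 / 39646181190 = 5.35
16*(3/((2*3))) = 8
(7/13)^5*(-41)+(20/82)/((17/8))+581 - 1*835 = -66183560333/258791221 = -255.74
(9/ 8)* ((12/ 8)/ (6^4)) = 1/ 768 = 0.00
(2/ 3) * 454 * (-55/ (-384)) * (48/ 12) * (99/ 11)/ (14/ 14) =12485/ 8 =1560.62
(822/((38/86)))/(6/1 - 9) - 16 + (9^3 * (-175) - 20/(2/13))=-2438481/19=-128341.11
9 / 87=3 / 29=0.10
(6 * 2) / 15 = 0.80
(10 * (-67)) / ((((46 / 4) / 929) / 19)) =-23652340 / 23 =-1028362.61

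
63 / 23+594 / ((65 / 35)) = 96453 / 299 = 322.59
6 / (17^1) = 6 / 17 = 0.35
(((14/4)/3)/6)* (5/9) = 35/324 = 0.11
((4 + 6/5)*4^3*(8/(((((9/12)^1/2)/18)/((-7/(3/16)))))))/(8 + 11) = -23855104/95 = -251106.36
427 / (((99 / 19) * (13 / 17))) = 107.16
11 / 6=1.83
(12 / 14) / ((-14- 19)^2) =0.00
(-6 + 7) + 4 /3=7 /3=2.33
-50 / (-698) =25 / 349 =0.07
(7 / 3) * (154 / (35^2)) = 22 / 75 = 0.29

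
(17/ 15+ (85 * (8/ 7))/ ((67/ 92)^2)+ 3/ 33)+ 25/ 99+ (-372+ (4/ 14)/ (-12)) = -5829297899/ 31108770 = -187.38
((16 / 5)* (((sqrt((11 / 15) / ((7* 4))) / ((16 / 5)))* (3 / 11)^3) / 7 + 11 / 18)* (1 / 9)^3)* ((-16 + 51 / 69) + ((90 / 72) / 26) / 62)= -24894463 / 608139090 - 2263133* sqrt(1155) / 7834513246560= -0.04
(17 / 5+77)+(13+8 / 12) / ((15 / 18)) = 484 / 5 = 96.80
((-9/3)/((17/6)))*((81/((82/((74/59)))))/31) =-53946/1274813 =-0.04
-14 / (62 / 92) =-20.77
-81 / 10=-8.10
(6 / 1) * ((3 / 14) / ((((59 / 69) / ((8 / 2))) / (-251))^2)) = 43192477584 / 24367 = 1772580.85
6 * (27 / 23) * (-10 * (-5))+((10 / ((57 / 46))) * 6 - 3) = 173749 / 437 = 397.59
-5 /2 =-2.50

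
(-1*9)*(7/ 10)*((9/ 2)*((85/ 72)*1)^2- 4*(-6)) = -244111/ 1280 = -190.71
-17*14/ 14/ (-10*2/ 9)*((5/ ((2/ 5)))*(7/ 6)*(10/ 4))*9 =80325/ 32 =2510.16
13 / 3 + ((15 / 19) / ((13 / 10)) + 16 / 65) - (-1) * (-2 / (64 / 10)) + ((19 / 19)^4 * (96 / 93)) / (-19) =4.82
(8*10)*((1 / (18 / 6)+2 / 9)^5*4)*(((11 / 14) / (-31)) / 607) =-5500000 / 7777875231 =-0.00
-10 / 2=-5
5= 5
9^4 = 6561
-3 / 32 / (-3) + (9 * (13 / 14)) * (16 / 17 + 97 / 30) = 664843 / 19040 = 34.92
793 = 793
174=174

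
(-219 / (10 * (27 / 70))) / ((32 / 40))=-2555 / 36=-70.97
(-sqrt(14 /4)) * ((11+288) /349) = -299 * sqrt(14) /698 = -1.60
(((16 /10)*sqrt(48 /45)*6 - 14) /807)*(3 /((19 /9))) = -126 /5111 + 576*sqrt(15) /127775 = -0.01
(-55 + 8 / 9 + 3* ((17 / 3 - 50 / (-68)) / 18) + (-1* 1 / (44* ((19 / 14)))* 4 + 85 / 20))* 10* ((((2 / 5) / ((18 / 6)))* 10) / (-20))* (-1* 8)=-2777656 / 10659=-260.59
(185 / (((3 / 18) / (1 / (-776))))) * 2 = -555 / 194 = -2.86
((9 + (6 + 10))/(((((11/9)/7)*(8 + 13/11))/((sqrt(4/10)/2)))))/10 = 63*sqrt(10)/404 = 0.49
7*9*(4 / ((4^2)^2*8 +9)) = 252 / 2057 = 0.12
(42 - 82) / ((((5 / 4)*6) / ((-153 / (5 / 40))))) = 6528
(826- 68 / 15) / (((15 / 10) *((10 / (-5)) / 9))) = -2464.40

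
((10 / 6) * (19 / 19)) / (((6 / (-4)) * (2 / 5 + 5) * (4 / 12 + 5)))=-25 / 648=-0.04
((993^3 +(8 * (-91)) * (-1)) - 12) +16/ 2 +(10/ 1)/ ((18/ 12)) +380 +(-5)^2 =2937443378/ 3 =979147792.67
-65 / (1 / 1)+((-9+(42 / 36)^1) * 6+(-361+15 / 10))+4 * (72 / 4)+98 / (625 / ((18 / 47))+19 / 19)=-3354497 / 8398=-399.44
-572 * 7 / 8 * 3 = -1501.50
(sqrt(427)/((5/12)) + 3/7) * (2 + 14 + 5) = 9 + 252 * sqrt(427)/5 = 1050.46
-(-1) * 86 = 86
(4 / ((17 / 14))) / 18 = 28 / 153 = 0.18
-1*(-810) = 810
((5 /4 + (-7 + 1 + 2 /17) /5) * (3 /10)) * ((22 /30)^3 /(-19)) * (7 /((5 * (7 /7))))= -9317 /14535000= -0.00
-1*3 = -3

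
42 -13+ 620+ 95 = 744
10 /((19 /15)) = 150 /19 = 7.89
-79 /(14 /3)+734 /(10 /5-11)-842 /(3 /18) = -5150.48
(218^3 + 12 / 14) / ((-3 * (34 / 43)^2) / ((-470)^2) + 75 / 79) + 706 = 10913582.21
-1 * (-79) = 79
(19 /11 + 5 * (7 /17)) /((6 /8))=944 /187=5.05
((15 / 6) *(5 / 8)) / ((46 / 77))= 1925 / 736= 2.62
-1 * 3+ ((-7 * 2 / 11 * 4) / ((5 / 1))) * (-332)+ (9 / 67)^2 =82723258 / 246895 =335.05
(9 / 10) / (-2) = -9 / 20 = -0.45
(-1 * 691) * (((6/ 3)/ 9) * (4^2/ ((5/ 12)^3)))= -4245504/ 125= -33964.03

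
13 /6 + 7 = 9.17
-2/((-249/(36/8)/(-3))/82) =-738/83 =-8.89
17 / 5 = 3.40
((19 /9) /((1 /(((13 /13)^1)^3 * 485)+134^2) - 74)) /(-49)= -9215 /3824692011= -0.00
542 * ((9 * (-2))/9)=-1084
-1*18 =-18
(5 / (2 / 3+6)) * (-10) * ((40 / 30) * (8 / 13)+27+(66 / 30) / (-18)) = -32407 / 156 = -207.74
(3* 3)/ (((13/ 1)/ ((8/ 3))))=24/ 13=1.85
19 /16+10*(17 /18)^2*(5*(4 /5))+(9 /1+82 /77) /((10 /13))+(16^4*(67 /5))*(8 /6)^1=584262110587 /498960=1170959.82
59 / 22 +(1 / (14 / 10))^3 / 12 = 122797 / 45276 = 2.71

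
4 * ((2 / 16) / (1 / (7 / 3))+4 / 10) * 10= 83 / 3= 27.67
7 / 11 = 0.64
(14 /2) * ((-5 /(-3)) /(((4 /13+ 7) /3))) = 91 /19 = 4.79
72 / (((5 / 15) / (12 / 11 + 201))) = 480168 / 11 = 43651.64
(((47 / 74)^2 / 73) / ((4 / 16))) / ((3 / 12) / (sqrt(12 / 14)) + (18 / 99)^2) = -102638976 / 10088740087 + 129367876*sqrt(42) / 10088740087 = 0.07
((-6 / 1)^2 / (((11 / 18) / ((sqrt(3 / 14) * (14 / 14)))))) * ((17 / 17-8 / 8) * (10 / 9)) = 0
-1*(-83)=83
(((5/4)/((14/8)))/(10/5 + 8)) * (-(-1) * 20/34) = 5/119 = 0.04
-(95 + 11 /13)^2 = -1552516 /169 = -9186.49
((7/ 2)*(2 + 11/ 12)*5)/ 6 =1225/ 144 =8.51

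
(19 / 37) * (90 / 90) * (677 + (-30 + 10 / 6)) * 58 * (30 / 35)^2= 3676272 / 259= 14194.10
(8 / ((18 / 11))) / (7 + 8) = 44 / 135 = 0.33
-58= -58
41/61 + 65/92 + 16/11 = 174899/61732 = 2.83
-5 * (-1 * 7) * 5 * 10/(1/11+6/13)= 250250/79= 3167.72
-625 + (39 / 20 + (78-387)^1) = -18641 / 20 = -932.05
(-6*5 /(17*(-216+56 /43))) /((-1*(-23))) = 645 /1804856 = 0.00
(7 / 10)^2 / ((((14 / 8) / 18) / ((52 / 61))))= 6552 / 1525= 4.30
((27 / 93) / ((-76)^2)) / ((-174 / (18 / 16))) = -27 / 83081984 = -0.00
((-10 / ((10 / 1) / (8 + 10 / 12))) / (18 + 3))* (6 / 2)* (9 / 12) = -53 / 56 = -0.95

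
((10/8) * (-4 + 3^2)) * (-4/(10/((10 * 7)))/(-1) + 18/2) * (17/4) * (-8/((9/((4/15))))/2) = -3145/27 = -116.48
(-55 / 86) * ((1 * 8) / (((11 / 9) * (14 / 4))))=-360 / 301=-1.20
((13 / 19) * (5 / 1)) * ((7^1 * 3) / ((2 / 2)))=1365 / 19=71.84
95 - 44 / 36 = 844 / 9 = 93.78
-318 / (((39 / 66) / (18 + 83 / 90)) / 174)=-8859268 / 5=-1771853.60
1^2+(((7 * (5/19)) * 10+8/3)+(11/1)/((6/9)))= 4399/114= 38.59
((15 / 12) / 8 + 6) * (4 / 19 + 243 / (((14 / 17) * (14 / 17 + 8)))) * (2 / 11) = 88171487 / 2340800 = 37.67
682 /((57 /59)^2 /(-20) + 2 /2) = 1531640 /2141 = 715.39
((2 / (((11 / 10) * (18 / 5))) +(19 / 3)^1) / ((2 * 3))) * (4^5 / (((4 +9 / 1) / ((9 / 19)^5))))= 758066688 / 354082157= 2.14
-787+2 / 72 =-28331 / 36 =-786.97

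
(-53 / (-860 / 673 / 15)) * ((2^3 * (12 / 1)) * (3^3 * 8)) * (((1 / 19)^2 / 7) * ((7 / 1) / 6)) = 92454048 / 15523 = 5955.94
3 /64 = 0.05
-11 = -11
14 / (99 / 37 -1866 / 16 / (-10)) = 5920 / 6063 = 0.98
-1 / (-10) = 1 / 10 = 0.10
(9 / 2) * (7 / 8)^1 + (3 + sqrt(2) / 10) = sqrt(2) / 10 + 111 / 16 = 7.08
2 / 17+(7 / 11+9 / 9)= 328 / 187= 1.75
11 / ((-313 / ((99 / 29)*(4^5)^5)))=-1226104998551617536 / 9077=-135078219516538.23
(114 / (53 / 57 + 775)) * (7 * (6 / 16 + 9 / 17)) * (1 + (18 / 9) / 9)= 1.14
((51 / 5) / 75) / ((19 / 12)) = 204 / 2375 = 0.09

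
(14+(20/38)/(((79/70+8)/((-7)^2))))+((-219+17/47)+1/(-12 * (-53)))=-201.81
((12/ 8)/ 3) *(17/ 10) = 17/ 20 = 0.85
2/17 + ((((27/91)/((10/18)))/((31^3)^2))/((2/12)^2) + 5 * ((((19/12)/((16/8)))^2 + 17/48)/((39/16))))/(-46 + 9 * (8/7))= 1623355154447797/26478672322635000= 0.06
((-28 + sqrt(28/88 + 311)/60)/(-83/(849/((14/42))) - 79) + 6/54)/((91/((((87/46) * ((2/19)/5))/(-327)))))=-1222553/1963211052348 + 73863 * sqrt(16742)/1919584140073600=-0.00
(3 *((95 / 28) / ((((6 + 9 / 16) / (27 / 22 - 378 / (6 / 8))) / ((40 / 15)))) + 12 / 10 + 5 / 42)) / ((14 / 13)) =-145432963 / 75460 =-1927.29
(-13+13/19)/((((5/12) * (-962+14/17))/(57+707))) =9117576/388075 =23.49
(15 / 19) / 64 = 15 / 1216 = 0.01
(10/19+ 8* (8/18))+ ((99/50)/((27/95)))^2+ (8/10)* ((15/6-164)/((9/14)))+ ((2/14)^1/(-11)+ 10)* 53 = 501597163/1316700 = 380.95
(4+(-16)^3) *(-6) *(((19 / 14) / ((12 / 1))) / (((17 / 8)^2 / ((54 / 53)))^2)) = 232154284032 / 1642273423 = 141.36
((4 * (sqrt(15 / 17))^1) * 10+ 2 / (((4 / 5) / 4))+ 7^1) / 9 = 17 / 9+ 40 * sqrt(255) / 153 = 6.06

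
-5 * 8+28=-12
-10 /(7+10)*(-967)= 9670 /17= 568.82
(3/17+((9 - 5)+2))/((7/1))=15/17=0.88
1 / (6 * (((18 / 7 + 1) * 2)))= 7 / 300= 0.02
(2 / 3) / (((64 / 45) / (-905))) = -13575 / 32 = -424.22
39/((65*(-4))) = -3/20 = -0.15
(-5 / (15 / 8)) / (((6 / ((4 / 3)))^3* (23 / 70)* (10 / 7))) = -3136 / 50301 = -0.06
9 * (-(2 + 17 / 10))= -333 / 10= -33.30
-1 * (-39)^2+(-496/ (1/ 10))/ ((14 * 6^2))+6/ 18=-96422/ 63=-1530.51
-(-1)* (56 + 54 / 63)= 56.86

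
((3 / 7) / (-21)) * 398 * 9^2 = -32238 / 49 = -657.92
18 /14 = 9 /7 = 1.29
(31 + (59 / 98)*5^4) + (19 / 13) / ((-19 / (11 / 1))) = 517791 / 1274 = 406.43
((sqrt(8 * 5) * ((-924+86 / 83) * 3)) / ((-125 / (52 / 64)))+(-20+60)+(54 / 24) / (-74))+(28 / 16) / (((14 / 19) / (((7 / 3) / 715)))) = 3172802 / 79365+1493817 * sqrt(10) / 41500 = 153.81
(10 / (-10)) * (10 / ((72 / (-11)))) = 55 / 36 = 1.53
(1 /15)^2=0.00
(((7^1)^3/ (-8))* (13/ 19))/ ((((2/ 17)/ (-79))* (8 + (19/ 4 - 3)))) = 460649/ 228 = 2020.39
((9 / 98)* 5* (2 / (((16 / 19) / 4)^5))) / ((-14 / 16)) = -111424455 / 43904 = -2537.91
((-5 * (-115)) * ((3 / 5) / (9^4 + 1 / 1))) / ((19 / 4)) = 690 / 62339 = 0.01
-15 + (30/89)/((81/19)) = -35855/2403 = -14.92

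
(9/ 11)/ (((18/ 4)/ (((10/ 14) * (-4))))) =-0.52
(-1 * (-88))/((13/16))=1408/13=108.31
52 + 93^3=804409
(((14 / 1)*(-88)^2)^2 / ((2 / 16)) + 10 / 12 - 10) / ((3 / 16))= 501505239673.78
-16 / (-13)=16 / 13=1.23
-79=-79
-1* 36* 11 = -396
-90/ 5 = -18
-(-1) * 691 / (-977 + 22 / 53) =-36623 / 51759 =-0.71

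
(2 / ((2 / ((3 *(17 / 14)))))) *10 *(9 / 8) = 2295 / 56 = 40.98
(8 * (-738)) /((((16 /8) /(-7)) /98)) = 2025072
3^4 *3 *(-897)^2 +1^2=195519988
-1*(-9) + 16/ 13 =133/ 13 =10.23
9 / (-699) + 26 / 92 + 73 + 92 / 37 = 30042341 / 396566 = 75.76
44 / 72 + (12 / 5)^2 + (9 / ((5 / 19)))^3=90018133 / 2250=40008.06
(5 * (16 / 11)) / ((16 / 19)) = 95 / 11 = 8.64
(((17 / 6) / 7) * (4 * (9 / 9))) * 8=272 / 21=12.95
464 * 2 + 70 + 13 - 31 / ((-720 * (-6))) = 4367489 / 4320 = 1010.99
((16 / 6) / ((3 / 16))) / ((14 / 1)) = 64 / 63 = 1.02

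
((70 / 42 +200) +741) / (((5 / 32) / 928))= 83980288 / 15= 5598685.87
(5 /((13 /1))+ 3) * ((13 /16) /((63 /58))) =319 /126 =2.53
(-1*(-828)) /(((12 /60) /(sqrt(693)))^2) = 14345100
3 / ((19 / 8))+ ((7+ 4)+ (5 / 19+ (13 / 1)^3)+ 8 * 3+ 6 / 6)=42456 / 19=2234.53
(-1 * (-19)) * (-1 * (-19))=361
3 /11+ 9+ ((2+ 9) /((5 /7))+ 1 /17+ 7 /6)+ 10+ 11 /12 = 413063 /11220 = 36.81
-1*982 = -982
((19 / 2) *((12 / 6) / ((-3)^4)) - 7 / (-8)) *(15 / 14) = 3595 / 3024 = 1.19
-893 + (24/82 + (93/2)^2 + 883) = 353017/164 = 2152.54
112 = 112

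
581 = 581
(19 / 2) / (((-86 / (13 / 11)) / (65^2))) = -1043575 / 1892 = -551.57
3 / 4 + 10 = 10.75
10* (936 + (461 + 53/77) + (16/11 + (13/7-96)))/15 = 870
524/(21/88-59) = -46112/5171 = -8.92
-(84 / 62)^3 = -74088 / 29791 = -2.49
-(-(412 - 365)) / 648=0.07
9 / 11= 0.82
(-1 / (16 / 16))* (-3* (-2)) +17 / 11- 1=-60 / 11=-5.45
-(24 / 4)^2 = -36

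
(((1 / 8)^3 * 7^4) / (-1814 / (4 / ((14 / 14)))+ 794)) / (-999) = -2401 / 174161664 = -0.00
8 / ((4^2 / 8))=4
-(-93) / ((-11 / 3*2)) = -279 / 22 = -12.68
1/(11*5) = 1/55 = 0.02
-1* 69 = -69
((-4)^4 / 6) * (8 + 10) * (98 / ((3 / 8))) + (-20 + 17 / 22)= 4415065 / 22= 200684.77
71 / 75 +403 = 30296 / 75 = 403.95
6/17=0.35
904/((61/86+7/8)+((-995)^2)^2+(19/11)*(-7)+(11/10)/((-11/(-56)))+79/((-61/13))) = 1043324480/1131210141636231347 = 0.00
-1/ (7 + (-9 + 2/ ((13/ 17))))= -13/ 8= -1.62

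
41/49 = 0.84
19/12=1.58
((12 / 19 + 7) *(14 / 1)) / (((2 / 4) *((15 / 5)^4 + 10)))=580 / 247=2.35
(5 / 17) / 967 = 5 / 16439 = 0.00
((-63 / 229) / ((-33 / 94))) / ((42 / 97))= 4559 / 2519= 1.81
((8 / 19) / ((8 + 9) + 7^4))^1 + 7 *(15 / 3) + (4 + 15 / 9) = 40.67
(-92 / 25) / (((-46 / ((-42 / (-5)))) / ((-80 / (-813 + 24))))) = 0.07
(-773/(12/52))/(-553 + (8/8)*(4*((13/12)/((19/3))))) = 190931/31482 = 6.06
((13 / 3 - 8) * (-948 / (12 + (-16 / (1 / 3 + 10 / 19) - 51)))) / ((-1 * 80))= 42581 / 56460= 0.75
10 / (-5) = -2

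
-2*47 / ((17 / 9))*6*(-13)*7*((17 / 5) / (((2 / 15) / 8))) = 5542992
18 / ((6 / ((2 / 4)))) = 1.50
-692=-692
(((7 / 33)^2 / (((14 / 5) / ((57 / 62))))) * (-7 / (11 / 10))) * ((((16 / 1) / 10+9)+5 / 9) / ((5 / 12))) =-934724 / 371349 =-2.52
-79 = -79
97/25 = 3.88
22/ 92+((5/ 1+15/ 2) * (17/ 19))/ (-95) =1008/ 8303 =0.12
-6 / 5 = -1.20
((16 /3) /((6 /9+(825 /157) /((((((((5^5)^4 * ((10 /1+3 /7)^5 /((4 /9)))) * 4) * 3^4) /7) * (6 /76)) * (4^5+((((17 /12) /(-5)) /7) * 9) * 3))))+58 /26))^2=3230544773074921025564037590588131025041490793228149414062500000000 /953467691554032603906913563821882350470615325258875632154059565529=3.39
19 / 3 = 6.33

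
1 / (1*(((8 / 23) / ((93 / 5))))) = 2139 / 40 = 53.48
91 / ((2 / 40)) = 1820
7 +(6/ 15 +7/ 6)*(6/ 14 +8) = 4243/ 210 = 20.20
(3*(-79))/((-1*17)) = 237/17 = 13.94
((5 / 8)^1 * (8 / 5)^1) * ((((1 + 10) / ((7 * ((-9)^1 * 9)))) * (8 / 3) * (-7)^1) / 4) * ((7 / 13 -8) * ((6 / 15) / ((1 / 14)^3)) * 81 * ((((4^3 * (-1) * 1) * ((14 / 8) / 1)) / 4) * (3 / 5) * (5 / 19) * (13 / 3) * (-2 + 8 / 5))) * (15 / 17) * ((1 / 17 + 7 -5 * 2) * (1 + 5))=39350277120 / 5491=7166322.55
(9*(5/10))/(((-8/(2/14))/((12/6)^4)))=-9/7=-1.29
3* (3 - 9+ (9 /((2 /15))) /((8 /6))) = 1071 /8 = 133.88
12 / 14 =6 / 7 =0.86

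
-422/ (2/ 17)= -3587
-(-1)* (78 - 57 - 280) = -259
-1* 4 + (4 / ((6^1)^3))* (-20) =-118 / 27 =-4.37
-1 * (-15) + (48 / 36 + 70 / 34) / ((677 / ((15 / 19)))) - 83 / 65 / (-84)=17932027493 / 1193943660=15.02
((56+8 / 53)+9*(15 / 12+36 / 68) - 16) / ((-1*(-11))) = 202421 / 39644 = 5.11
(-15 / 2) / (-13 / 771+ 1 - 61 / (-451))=-6.71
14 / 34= 0.41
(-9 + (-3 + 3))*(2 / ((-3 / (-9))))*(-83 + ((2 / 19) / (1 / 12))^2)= 1586898 / 361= 4395.84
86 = 86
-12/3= -4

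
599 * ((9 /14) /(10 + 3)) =5391 /182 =29.62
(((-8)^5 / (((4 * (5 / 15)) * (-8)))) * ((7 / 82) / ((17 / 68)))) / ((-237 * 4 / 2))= -7168 / 3239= -2.21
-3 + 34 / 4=11 / 2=5.50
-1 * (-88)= 88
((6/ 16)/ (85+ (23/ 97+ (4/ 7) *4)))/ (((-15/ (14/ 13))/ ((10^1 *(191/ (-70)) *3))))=389067/ 15451280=0.03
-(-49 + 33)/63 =16/63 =0.25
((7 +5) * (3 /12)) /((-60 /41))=-41 /20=-2.05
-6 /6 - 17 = -18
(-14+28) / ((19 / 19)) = 14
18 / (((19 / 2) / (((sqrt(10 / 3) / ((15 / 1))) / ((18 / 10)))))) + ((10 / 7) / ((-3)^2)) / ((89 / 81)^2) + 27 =4 * sqrt(30) / 171 + 1504359 / 55447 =27.26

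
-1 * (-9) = 9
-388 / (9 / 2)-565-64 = -6437 / 9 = -715.22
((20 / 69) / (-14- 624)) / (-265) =2 / 1166583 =0.00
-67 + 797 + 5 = 735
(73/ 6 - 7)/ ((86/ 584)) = 4526/ 129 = 35.09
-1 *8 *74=-592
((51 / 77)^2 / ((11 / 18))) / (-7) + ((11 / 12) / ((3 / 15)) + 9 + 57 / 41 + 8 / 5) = 18498134663 / 1123071180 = 16.47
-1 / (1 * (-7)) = 1 / 7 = 0.14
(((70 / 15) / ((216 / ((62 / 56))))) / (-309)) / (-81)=0.00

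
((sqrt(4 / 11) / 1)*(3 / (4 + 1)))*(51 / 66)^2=867*sqrt(11) / 13310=0.22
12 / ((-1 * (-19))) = 12 / 19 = 0.63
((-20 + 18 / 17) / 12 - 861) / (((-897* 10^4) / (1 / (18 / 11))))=967813 / 16468920000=0.00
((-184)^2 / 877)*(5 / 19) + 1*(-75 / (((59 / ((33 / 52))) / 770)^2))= -5134.54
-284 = -284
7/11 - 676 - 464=-12533/11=-1139.36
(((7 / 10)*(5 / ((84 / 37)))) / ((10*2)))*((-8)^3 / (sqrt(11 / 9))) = -592*sqrt(11) / 55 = -35.70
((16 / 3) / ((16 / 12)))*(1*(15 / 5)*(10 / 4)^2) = 75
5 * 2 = 10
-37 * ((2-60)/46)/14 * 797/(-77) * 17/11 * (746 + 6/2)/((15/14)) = -1555574239/41745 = -37263.73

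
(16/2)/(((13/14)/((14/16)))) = 98/13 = 7.54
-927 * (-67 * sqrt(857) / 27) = 6901 * sqrt(857) / 3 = 67341.25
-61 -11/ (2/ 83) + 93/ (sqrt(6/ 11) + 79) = -70885941/ 137290 -93 * sqrt(66)/ 68645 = -516.33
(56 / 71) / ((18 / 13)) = 364 / 639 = 0.57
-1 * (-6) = 6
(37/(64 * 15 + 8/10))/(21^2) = 185/2118564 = 0.00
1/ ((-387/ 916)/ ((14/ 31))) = -12824/ 11997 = -1.07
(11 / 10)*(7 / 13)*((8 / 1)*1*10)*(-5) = -3080 / 13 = -236.92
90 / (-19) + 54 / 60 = -729 / 190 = -3.84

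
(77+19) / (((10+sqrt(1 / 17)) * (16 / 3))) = 3060 / 1699 -18 * sqrt(17) / 1699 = 1.76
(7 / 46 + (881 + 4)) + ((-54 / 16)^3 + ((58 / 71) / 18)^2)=4071314488219 / 4808388096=846.71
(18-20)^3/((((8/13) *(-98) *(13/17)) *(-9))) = -0.02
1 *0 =0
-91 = -91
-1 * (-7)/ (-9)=-7/ 9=-0.78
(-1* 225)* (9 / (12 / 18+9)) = -6075 / 29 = -209.48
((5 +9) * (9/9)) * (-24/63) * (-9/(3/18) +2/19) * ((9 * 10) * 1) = 491520/19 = 25869.47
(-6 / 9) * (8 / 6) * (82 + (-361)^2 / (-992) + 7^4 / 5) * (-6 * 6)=2136907 / 155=13786.50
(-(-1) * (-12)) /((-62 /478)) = 2868 /31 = 92.52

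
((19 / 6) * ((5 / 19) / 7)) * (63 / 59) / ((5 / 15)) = 45 / 118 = 0.38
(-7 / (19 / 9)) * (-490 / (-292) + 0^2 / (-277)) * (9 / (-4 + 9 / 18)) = 19845 / 1387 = 14.31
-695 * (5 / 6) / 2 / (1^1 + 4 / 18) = -10425 / 44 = -236.93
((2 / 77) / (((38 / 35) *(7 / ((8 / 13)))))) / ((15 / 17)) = 136 / 57057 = 0.00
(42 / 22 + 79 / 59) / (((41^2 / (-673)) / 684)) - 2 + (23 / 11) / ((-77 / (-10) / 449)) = -64645042808 / 84004613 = -769.54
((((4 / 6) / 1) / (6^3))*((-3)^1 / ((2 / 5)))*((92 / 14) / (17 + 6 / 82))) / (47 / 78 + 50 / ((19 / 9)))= -232921 / 634916520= -0.00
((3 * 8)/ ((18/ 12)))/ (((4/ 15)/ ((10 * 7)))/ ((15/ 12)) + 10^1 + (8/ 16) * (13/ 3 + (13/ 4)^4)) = 7168000/ 30442907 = 0.24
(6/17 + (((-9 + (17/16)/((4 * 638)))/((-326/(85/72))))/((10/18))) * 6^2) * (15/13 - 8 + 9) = 7808687985/1470891136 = 5.31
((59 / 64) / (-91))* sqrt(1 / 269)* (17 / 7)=-1003* sqrt(269) / 10966592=-0.00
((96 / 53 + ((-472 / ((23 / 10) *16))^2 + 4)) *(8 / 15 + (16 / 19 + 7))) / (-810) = -11398538459 / 6472341450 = -1.76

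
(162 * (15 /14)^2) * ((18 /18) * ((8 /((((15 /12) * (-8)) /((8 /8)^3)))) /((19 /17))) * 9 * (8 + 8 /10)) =-9815256 /931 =-10542.70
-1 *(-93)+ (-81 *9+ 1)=-635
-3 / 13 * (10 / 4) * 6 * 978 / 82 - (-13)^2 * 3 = -292236 / 533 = -548.29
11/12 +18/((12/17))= 317/12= 26.42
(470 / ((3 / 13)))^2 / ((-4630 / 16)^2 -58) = 2389254400 / 48199617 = 49.57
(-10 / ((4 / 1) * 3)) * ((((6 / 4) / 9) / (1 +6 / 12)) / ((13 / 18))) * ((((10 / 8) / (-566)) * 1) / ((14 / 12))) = 25 / 103012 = 0.00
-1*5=-5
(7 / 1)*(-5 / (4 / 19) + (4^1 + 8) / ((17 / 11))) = -7609 / 68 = -111.90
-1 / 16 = -0.06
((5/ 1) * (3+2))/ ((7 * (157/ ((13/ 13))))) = 25/ 1099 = 0.02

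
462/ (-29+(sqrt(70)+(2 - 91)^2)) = 0.06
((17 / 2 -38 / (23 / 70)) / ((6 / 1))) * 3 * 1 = -4929 / 92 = -53.58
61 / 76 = 0.80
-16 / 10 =-8 / 5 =-1.60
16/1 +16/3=64/3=21.33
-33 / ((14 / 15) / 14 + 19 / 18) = -2970 / 101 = -29.41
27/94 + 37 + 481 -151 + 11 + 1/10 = 88921/235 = 378.39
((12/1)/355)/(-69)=-4/8165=-0.00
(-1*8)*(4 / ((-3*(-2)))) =-16 / 3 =-5.33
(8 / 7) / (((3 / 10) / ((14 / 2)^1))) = 80 / 3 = 26.67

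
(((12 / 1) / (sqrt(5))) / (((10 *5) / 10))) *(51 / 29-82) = -27924 *sqrt(5) / 725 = -86.12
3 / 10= 0.30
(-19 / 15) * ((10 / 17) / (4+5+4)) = -38 / 663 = -0.06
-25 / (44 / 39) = -975 / 44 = -22.16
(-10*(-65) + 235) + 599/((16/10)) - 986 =2187/8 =273.38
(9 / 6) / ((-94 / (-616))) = 9.83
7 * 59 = 413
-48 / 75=-16 / 25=-0.64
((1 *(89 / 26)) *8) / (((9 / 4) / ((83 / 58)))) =59096 / 3393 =17.42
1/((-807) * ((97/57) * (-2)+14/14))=19/36853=0.00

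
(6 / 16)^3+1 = 539 / 512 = 1.05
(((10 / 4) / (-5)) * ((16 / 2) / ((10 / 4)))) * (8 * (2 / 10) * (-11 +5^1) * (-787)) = -302208 / 25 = -12088.32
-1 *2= -2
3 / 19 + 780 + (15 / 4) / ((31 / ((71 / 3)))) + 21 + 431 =2909709 / 2356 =1235.02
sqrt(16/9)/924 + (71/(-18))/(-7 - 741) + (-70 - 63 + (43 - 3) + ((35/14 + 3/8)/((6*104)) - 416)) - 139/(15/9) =-6451633987/10890880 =-592.39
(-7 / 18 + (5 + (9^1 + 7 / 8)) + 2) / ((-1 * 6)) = -1187 / 432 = -2.75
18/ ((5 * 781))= 18/ 3905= 0.00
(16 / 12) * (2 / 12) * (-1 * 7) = -1.56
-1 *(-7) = 7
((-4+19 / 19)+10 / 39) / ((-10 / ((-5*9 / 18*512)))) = -13696 / 39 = -351.18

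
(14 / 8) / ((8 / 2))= 7 / 16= 0.44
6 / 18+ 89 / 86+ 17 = 4739 / 258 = 18.37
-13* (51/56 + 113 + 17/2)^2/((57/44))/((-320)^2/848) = -4748599713/3813376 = -1245.25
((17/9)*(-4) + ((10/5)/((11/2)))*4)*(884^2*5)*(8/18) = -9439988480/891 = -10594824.33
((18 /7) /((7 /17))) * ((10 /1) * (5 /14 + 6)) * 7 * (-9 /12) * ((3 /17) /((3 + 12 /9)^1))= -108135 /1274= -84.88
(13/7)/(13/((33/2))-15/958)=410982/170891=2.40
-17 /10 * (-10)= 17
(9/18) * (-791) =-791/2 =-395.50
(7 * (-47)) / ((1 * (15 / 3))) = -329 / 5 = -65.80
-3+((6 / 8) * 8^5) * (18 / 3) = 147453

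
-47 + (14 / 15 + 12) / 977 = -688591 / 14655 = -46.99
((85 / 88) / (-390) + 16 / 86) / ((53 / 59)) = 0.20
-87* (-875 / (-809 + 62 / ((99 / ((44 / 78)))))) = -5343975 / 56767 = -94.14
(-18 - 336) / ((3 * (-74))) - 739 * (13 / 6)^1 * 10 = -1777118 / 111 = -16010.07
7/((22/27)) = 189/22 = 8.59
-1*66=-66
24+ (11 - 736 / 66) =787 / 33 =23.85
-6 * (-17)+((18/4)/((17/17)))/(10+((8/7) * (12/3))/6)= 46293/452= 102.42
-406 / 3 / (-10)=203 / 15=13.53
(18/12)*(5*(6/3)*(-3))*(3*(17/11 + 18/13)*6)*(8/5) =-543024/143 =-3797.37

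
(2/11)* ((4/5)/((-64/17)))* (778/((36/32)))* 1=-13226/495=-26.72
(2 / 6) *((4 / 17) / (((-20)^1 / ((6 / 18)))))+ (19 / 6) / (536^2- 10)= -21101 / 16279540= -0.00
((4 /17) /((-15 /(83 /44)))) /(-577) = 83 /1618485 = 0.00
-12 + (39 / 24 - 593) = -4827 / 8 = -603.38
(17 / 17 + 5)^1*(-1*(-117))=702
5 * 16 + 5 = 85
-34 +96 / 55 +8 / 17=-29718 / 935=-31.78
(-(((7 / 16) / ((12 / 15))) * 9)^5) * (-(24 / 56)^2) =569638321875 / 1073741824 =530.52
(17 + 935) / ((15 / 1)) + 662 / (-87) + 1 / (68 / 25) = 1663139 / 29580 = 56.23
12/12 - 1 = 0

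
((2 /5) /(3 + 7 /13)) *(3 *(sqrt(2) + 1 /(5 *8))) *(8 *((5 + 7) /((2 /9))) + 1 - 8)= 207.43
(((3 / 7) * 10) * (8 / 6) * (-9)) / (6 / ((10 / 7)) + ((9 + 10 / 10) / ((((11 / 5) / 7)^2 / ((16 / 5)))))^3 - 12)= -3188809800 / 2108269596363847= -0.00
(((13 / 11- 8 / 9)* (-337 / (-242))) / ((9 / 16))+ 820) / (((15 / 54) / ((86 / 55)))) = 15219111088 / 3294225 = 4619.94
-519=-519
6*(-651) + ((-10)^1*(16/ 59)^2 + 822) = -10737964/ 3481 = -3084.74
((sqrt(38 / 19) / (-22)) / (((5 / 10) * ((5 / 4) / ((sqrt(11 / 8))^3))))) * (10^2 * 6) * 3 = -298.50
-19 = -19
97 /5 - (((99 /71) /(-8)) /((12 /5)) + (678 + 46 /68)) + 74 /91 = -11570504797 /17573920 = -658.39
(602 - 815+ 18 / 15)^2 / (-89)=-504.04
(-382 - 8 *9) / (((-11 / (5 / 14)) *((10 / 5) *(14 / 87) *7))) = 98745 / 15092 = 6.54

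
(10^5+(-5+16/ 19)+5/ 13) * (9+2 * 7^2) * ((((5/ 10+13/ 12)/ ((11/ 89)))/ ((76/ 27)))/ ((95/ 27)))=14288960392263/ 1032460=13839722.98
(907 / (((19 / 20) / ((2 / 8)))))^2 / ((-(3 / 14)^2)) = -4030980100 / 3249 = -1240683.32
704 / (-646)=-352 / 323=-1.09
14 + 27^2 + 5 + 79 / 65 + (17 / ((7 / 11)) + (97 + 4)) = 399003 / 455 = 876.93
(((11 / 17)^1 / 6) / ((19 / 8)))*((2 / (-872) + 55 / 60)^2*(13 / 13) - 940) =-4418649796 / 103614201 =-42.65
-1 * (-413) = 413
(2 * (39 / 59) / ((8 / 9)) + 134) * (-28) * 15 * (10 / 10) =-3357375 / 59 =-56904.66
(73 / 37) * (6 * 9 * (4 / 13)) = 15768 / 481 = 32.78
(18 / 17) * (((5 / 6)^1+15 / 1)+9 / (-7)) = 1833 / 119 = 15.40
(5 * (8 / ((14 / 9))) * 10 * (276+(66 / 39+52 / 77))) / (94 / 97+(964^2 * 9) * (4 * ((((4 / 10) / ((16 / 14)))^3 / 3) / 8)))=48651591600000 / 40621911300971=1.20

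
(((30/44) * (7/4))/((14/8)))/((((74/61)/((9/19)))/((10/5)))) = 8235/15466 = 0.53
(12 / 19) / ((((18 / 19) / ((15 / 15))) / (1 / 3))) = 0.22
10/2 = 5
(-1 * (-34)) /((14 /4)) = 68 /7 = 9.71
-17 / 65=-0.26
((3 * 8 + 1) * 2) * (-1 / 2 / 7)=-25 / 7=-3.57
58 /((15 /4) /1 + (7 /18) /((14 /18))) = 232 /17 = 13.65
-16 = -16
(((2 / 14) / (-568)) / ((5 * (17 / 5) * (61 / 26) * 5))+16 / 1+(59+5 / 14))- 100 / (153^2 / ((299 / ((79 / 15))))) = 28075621924457 / 373770410580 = 75.11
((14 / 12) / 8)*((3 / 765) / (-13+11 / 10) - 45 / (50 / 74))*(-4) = 2020987 / 52020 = 38.85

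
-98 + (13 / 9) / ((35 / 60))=-2006 / 21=-95.52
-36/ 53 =-0.68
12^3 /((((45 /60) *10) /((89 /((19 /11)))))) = 1127808 /95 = 11871.66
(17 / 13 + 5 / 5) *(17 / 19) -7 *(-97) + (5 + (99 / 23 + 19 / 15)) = 58937744 / 85215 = 691.64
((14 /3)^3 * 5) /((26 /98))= 672280 /351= 1915.33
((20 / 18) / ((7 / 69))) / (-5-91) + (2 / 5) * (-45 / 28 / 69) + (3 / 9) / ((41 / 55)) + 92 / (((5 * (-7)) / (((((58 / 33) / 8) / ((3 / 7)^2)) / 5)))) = -239236429 / 784198800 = -0.31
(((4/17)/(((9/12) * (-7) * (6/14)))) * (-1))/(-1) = -16/153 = -0.10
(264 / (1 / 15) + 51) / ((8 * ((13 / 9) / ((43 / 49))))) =221751 / 728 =304.60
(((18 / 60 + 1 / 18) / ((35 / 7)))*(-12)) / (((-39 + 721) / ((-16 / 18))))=256 / 230175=0.00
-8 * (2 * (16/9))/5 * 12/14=-512/105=-4.88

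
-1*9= -9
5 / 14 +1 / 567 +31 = 35561 / 1134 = 31.36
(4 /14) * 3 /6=0.14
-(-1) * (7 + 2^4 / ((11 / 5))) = 157 / 11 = 14.27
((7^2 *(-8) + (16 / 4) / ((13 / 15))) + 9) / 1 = -4919 / 13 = -378.38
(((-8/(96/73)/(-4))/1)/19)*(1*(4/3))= 0.11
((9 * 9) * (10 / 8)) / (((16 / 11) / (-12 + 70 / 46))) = -1073655 / 1472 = -729.39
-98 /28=-7 /2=-3.50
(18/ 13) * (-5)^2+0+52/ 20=2419/ 65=37.22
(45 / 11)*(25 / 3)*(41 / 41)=375 / 11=34.09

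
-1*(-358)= 358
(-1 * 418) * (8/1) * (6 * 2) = -40128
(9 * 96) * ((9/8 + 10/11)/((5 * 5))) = 19332/275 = 70.30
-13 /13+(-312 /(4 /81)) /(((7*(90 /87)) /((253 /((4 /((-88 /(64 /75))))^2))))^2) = -350122434955683994823 /102760448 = -3407171161376.06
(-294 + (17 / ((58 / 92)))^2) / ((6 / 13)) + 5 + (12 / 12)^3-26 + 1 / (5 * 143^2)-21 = 231514582963 / 257964135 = 897.47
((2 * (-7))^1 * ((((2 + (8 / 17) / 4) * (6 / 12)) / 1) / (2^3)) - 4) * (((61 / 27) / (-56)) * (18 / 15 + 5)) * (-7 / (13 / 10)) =-7.88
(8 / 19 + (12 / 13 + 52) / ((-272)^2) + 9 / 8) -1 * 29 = -31355105 / 1142128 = -27.45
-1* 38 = -38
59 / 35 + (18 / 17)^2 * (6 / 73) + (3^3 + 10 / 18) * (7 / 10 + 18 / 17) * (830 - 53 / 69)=801270499949 / 19936665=40190.80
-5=-5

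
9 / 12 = 3 / 4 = 0.75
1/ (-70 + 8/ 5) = -5/ 342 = -0.01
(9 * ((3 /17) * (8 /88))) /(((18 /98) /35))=5145 /187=27.51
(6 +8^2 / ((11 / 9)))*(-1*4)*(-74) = 190032 / 11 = 17275.64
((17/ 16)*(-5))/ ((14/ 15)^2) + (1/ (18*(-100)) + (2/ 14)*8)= -3497117/ 705600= -4.96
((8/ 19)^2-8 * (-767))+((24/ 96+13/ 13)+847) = 10085513/ 1444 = 6984.43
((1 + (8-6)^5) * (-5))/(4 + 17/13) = -715/23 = -31.09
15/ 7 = 2.14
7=7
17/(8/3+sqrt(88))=-51/91+153 * sqrt(22)/364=1.41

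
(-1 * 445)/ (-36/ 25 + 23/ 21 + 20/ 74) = 8644125/ 1447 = 5973.83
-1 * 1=-1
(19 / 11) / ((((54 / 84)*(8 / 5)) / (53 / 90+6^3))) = 363.72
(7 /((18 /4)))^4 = 38416 /6561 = 5.86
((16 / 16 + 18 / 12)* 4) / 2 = 5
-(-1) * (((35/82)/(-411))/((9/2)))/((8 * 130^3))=-7/533111716800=-0.00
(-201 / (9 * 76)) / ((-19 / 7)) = 469 / 4332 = 0.11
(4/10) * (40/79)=16/79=0.20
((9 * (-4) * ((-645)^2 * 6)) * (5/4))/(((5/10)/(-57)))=12805249500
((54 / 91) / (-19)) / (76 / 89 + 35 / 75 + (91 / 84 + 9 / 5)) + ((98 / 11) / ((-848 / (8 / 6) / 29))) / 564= -0.01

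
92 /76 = 23 /19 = 1.21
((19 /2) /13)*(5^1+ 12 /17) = 1843 /442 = 4.17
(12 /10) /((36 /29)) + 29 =899 /30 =29.97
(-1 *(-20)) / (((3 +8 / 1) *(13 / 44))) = 80 / 13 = 6.15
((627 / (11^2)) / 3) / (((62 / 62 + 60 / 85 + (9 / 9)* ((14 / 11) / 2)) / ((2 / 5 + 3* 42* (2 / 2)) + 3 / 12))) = 818159 / 8760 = 93.40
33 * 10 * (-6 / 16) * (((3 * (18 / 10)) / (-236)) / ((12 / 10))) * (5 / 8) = 22275 / 15104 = 1.47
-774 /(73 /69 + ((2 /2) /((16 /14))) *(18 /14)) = -427248 /1205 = -354.56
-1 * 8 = -8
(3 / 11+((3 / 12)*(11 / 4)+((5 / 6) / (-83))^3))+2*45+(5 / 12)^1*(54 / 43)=91.48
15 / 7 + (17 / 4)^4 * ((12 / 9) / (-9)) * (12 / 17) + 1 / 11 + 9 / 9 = -342445 / 11088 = -30.88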